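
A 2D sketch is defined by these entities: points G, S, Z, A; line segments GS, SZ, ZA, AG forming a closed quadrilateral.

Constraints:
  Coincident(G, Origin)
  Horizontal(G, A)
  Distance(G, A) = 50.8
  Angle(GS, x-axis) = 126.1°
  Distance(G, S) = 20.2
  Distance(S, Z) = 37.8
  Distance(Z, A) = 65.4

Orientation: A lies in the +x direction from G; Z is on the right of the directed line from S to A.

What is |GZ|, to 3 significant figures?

24.1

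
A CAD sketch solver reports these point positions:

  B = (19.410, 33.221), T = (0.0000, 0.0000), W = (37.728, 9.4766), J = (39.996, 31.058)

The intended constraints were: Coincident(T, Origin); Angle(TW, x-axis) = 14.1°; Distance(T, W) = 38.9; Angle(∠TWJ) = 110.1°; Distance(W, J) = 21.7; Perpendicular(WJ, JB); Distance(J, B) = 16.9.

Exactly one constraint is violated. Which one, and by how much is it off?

Distance(J, B) = 16.9 — off by 3.80.

T = (0.00, 0.00) ✓; TW at 14.10° ✓; |TW| = 38.90 ✓; ∠TWJ = 110.1° ✓; |WJ| = 21.70 ✓; ∠(WJ, JB) = 90.00° ✓; |JB| = 20.70 ✗.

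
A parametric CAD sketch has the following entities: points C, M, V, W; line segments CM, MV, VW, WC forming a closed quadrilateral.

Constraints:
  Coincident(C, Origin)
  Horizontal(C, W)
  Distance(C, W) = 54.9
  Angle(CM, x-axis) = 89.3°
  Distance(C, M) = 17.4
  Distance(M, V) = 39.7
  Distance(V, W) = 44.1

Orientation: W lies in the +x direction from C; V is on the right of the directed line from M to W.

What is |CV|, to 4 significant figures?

24.64

C is at the origin; C and W share the same y with |CW| = 54.9 and W in +x, so W = (54.9, 0). CM runs at 89.3° with |CM| = 17.4, so M = (0.2126, 17.40). V is determined by |MV| = 39.7 and |VW| = 44.1 together: it lies at the intersection of circle(M, 39.7) and circle(W, 44.1). With |MW| = 57.39, the foot of the radical line on MW is 25.48 from M and the perpendicular offset is √(39.7² − 25.48²) = 30.44. Taking the right-of-MW solution: V = (15.27, -19.34).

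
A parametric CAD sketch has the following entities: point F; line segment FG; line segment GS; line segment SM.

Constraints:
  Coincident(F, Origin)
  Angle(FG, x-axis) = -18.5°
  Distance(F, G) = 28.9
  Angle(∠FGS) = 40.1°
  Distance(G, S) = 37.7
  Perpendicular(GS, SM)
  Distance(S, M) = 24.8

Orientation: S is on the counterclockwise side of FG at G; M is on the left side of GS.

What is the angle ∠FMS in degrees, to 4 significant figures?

68.37°

∠FGS = 40.1°, so GS runs at -18.5° + (180° − 40.1°) = 121.4° from the x-axis; with |GS| = 37.7, S = G + 37.7·(cos 121.4°, sin 121.4°) = (7.764, 23.01). GS ⟂ SM; with |SM| = 24.8 on the left of GS, M = S + 24.8·(-0.8536, -0.5210) = (-13.40, 10.09). Then cos ∠FMS = MF·MS / (|MF||MS|), giving 68.37°.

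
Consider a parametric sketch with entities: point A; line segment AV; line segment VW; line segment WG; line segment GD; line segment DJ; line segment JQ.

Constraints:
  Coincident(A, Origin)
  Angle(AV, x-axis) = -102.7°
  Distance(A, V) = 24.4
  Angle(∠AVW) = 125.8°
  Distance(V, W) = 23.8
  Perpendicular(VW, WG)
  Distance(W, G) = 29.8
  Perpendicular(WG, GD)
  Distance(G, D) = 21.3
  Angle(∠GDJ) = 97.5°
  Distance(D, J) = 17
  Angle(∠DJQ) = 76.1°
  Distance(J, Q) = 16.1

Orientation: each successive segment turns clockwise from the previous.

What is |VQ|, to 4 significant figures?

21.96

A is at the origin; AV runs at -102.7° with length 24.4, so V = (-5.364, -23.80). ∠AVW = 125.8° gives VW at -156.9° from the x-axis; with |VW| = 23.8, W = (-27.26, -33.14). The perpendicularity gives WG at right angles to VW, so WG runs at 113.1°; with |WG| = 29.8, G = (-38.95, -5.730). WG is perpendicular to GD, so GD runs at 23.10°; with |GD| = 21.3, D = (-19.36, 2.627). ∠GDJ = 97.5° gives DJ at -59.40° from the x-axis; with |DJ| = 17.0, J = (-10.70, -12.01). ∠DJQ = 76.1° gives JQ at -163.3° from the x-axis; with |JQ| = 16.1, Q = (-26.12, -16.63). Then |VQ| = |Q − V| = 21.96.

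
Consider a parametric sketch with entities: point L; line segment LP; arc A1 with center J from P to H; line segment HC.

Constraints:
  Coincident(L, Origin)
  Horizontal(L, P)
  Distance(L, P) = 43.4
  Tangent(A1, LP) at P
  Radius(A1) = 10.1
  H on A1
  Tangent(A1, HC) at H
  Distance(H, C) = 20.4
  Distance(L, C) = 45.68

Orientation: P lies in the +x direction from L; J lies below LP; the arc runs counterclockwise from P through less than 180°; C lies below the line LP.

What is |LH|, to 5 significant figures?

34.872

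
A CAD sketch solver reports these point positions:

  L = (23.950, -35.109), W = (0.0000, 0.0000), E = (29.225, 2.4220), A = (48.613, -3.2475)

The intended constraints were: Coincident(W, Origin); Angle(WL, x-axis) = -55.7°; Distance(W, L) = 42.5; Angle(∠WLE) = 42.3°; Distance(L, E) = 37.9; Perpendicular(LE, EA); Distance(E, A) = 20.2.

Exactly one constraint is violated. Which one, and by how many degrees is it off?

Perpendicular(LE, EA) — off by 8.30°.

W = (0.00, 0.00) ✓; WL at -55.70° ✓; |WL| = 42.50 ✓; ∠WLE = 42.30° ✓; |LE| = 37.90 ✓; ∠(LE, EA) = 98.30° ✗; |EA| = 20.20 ✓.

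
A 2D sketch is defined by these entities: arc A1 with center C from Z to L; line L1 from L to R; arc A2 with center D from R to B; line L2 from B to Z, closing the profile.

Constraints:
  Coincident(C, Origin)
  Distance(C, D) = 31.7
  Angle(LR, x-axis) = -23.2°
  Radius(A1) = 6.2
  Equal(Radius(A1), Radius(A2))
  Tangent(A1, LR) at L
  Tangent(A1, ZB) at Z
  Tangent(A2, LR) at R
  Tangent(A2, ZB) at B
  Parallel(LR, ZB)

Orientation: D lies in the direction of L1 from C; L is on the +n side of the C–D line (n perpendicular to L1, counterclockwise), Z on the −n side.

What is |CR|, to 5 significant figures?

32.301

The slot axis is L1's direction at -23.2°, so u = (cos -23.2°, sin -23.2°) = (0.91914, -0.39394) and n = (−sin -23.2°, cos -23.2°) = (0.39394, 0.91914). C is at the origin and D lies 31.7 along u from C, so D = 31.7·u = (29.137, -12.488). Tangency of A1 to both parallel lines with radius 6.2 puts L and Z at C ± 6.2·n: L = (2.4424, 5.6986), Z = (-2.4424, -5.6986). Equal radii place R and B the same way about D: R = D + 6.2·n = (31.579, -6.7893), B = D − 6.2·n = (26.694, -18.187). Then |CR| = |R − C| = 32.301.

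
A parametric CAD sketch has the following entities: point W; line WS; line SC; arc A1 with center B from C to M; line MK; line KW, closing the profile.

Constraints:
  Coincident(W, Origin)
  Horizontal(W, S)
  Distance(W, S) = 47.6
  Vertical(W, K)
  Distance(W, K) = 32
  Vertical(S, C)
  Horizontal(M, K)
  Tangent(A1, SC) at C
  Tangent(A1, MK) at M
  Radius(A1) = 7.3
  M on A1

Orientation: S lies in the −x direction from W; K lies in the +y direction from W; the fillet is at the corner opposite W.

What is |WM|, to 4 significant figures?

51.46

W is at the origin; WS is horizontal with |WS| = 47.6 and S on the −x side, so S = (-47.60, 0.000). W and K share the same x with |WK| = 32.0 and K on the +y side, so K = (0.000, 32.00). The virtual corner opposite W is at (-47.60, 32.00). Tangency of A1 to SC means the radius BC is perpendicular to SC and the tangent condition forces BM to be normal to MK, with radius 7.3, so the center B sits 7.3 in from both sides at B = (-40.30, 24.70). That places the tangent points at C = (-47.60, 24.70) on SC and M = (-40.30, 32.00) on MK. Then |WM| = |M − W| = 51.46.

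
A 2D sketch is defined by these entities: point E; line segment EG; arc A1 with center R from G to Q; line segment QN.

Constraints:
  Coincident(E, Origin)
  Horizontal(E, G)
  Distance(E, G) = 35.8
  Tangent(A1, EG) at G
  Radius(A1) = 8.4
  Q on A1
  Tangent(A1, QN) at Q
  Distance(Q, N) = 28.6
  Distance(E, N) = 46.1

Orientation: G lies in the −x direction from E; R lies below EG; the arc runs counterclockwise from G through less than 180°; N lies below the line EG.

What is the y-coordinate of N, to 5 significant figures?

-37.021

E is at the origin; E and G share the same y with |EG| = 35.8 and G on the −x side, so G = (-35.800, 0.0000). Tangency of A1 to EG means the radius RG is perpendicular to EG, so R = G + (0, -8.4) = (-35.800, -8.4000). Since RQ ⟂ QN (tangency), |RN| = √(8.4² + 28.6²) = 29.808 regardless of where Q sits on A1. So N lies on both circle(E, 46.1) and circle(R, 29.808); the below-EG intersection is N = (-27.471, -37.021). Q is the foot of the tangent from N: Q = (-42.877, -12.925).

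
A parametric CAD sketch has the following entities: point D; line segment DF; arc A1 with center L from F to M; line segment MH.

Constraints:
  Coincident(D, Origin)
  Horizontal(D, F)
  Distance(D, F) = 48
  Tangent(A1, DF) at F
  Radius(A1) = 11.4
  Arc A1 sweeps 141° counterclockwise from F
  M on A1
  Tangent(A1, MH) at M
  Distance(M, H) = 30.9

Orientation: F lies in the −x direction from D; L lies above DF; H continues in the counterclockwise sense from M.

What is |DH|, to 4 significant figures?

76.03

On A1, F sits at bearing -90° from L; a 141° counterclockwise sweep puts M at bearing 51°, so M = L + 11.4·(cos 51°, sin 51°) = (-40.83, 20.26). The tangent condition forces LM to be normal to MH, so MH runs along (−sin 51°, cos 51°); with |MH| = 30.9, H = (-64.84, 39.71). Then |DH| = |H − D| = 76.03.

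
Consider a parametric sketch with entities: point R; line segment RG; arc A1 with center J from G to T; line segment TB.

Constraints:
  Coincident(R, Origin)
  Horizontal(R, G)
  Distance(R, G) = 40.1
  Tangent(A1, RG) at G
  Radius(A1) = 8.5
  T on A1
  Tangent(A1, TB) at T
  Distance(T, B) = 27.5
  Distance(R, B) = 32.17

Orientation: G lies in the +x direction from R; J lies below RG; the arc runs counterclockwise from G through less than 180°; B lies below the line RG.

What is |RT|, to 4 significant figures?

33.23

R is at the origin; RG is horizontal with |RG| = 40.1 and G on the +x side, so G = (40.10, 0.000). Since A1 is tangent to RG there, JG ⟂ RG, so J = G + (0, -8.5) = (40.10, -8.500). Since JT ⟂ TB (tangency), |JB| = √(8.5² + 27.5²) = 28.78 regardless of where T sits on A1. So B lies on both circle(R, 32.17) and circle(J, 28.78); the below-RG intersection is B = (17.85, -26.76). T is the foot of the tangent from B: T = (33.01, -3.816).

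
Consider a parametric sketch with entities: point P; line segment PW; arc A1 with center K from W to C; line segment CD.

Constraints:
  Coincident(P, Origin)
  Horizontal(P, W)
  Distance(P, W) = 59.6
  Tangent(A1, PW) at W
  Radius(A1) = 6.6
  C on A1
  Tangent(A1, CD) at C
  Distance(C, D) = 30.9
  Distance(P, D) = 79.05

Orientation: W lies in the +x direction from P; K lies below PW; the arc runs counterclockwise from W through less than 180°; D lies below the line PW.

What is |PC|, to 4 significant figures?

54.91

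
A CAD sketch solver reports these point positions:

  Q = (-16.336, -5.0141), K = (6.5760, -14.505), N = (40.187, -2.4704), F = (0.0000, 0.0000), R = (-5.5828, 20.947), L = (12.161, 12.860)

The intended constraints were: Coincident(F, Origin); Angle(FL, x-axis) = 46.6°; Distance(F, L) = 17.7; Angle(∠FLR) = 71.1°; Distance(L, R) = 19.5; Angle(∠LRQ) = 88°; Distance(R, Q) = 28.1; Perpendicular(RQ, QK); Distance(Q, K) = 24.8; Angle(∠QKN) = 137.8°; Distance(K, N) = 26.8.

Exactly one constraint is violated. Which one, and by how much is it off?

Distance(K, N) = 26.8 — off by 8.90.

F = (0.00, 0.00) ✓; FL at 46.60° ✓; |FL| = 17.70 ✓; ∠FLR = 71.10° ✓; |LR| = 19.50 ✓; ∠LRQ = 88.00° ✓; |RQ| = 28.10 ✓; ∠(RQ, QK) = 90.00° ✓; |QK| = 24.80 ✓; ∠QKN = 137.8° ✓; |KN| = 35.70 ✗.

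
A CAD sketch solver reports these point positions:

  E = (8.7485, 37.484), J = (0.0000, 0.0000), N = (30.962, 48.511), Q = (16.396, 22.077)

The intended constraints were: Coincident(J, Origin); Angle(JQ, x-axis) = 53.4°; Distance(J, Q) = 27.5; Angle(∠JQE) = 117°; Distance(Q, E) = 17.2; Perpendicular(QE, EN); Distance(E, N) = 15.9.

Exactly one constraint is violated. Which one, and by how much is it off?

Distance(E, N) = 15.9 — off by 8.90.

J = (0.00, 0.00) ✓; JQ at 53.40° ✓; |JQ| = 27.50 ✓; ∠JQE = 117.0° ✓; |QE| = 17.20 ✓; ∠(QE, EN) = 90.00° ✓; |EN| = 24.80 ✗.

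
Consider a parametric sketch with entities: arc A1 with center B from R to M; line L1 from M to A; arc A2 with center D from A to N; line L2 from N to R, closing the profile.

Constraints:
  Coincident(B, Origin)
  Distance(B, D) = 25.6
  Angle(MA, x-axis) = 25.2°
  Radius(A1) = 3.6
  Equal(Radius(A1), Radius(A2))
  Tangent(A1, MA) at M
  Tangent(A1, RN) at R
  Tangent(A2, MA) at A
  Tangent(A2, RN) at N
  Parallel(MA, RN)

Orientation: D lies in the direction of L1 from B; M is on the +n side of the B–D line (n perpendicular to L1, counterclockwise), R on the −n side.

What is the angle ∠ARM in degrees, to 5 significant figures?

74.291°

The slot axis is L1's direction at 25.2°, so u = (cos 25.2°, sin 25.2°) = (0.90483, 0.42578) and n = (−sin 25.2°, cos 25.2°) = (-0.42578, 0.90483). B is at the origin and D lies 25.6 along u from B, so D = 25.6·u = (23.164, 10.900). Tangency of A1 to both parallel lines with radius 3.6 puts M and R at B ± 3.6·n: M = (-1.5328, 3.2574), R = (1.5328, -3.2574). Equal radii place A and N the same way about D: A = D + 3.6·n = (21.631, 14.157), N = D − 3.6·n = (24.696, 7.6426). Then cos ∠ARM = RA·RM / (|RA||RM|), giving 74.291°.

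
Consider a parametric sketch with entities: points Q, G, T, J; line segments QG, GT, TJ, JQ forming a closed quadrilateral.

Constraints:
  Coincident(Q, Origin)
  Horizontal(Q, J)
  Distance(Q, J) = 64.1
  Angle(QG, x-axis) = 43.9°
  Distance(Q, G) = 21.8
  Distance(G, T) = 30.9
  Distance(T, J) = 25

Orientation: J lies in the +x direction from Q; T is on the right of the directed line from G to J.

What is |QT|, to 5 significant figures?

39.786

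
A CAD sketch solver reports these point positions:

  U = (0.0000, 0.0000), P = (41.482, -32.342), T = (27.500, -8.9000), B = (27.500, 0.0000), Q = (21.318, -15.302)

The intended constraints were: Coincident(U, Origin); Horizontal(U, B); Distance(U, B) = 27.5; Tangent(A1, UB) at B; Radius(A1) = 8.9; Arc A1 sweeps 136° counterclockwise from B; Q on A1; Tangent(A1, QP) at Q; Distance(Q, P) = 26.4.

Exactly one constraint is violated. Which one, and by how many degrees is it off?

Tangent(A1, QP) at Q — off by 3.80°.

U = (0.00, 0.00) ✓; U.y = 0.00, B.y = 0.00 ✓; |UB| = 27.50 ✓; ∠(TB, BU) = 90.00° ✓; |TB| = 8.900 ✓; bearing(T→Q) − bearing(T→B) = 136.0° ✓; |TQ| = 8.900 ✓; ∠(TQ, QP) = 86.20° ✗; |QP| = 26.40 ✓.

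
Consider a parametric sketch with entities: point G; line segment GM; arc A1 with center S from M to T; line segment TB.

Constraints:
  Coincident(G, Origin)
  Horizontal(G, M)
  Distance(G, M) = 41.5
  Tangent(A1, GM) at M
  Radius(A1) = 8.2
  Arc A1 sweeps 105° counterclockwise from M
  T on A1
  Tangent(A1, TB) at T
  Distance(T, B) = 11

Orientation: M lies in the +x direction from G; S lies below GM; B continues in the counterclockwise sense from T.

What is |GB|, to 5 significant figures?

42.020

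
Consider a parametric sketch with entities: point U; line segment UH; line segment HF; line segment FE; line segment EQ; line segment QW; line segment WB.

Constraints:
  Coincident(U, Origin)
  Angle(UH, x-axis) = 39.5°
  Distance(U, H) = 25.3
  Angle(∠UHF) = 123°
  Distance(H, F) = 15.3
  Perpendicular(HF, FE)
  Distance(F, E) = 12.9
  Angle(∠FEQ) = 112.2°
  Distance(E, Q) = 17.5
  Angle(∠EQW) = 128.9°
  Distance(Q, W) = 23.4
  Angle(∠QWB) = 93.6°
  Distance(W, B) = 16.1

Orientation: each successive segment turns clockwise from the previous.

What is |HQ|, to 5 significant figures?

19.533

U is at the origin; UH runs at 39.5° with length 25.3, so H = (19.522, 16.093). ∠UHF = 123.0° gives HF at -17.500° from the x-axis; with |HF| = 15.3, F = (34.114, 11.492). HF is perpendicular to FE, so FE runs at -107.50°; with |FE| = 12.9, E = (30.235, -0.81097). ∠FEQ = 112.2° gives EQ at -175.30° from the x-axis; with |EQ| = 17.5, Q = (12.794, -2.2449). Then |HQ| = |Q − H| = 19.533.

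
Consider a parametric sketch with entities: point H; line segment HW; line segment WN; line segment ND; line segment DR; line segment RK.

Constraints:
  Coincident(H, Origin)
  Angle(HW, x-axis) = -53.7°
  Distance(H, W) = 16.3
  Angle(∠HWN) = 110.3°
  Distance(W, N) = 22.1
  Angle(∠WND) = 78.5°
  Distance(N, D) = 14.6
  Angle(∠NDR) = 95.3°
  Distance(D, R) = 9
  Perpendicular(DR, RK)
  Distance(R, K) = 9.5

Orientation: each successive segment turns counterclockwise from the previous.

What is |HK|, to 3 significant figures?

20.4

H is at the origin; HW runs at -53.7° with length 16.3, so W = (9.65, -13.1). ∠HWN = 110.3° gives WN at 16.0° from the x-axis; with |WN| = 22.1, N = (30.9, -7.05). ∠WND = 78.5° gives ND at 118° from the x-axis; with |ND| = 14.6, D = (24.2, 5.91). ∠NDR = 95.3° gives DR at -158° from the x-axis; with |DR| = 9.0, R = (15.8, 2.50). The perpendicularity gives RK at right angles to DR, so RK runs at -67.8°; with |RK| = 9.5, K = (19.4, -6.29). Then |HK| = |K − H| = 20.4.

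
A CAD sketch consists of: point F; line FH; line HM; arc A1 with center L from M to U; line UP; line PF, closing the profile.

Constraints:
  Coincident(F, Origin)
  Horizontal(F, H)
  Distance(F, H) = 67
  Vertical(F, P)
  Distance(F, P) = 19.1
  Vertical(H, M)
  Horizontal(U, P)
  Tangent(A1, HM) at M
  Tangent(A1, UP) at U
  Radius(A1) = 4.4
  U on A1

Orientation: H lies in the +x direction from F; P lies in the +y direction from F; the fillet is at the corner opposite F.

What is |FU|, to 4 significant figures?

65.45

The virtual corner opposite F is at (67.00, 19.10). Tangency of A1 to HM means the radius LM is perpendicular to HM and since A1 is tangent to UP there, LU ⟂ UP, with radius 4.4, so the center L sits 4.4 in from both sides at L = (62.60, 14.70). That places the tangent points at M = (67.00, 14.70) on HM and U = (62.60, 19.10) on UP. Then |FU| = |U − F| = 65.45.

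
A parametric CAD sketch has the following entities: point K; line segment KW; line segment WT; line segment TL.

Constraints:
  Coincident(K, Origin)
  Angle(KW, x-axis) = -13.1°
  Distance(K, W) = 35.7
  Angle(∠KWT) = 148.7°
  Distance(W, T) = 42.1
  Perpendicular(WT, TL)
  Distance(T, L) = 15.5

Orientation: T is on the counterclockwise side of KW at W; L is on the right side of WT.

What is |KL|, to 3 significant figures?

80.2

K is at the origin; KW runs at -13.1° with length 35.7, so W = 35.7·(cos -13.1°, sin -13.1°) = (34.8, -8.09). ∠KWT = 148.7°, so WT runs at -13.1° + (180° − 148.7°) = 18.2° from the x-axis; with |WT| = 42.1, T = W + 42.1·(cos 18.2°, sin 18.2°) = (74.8, 5.06). The perpendicularity gives TL at right angles to WT; with |TL| = 15.5 on the right of WT, L = T + 15.5·(0.312, -0.950) = (79.6, -9.67). Then |KL| = |L − K| = 80.2.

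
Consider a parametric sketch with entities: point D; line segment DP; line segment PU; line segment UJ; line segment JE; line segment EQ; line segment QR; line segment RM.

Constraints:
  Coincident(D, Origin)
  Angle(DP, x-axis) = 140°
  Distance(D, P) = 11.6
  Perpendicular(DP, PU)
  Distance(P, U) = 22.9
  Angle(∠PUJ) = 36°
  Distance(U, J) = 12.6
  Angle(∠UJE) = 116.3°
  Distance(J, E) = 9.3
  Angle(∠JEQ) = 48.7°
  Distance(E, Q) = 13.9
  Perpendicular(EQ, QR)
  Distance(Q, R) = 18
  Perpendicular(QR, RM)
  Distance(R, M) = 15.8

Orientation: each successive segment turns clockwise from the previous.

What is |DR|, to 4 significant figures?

24.13

D is at the origin; DP runs at 140.0° with length 11.6, so P = (-8.886, 7.456). The perpendicularity gives PU at right angles to DP, so PU runs at 50.00°; with |PU| = 22.9, U = (5.834, 25.00). ∠PUJ = 36.0° gives UJ at -94.00° from the x-axis; with |UJ| = 12.6, J = (4.955, 12.43). ∠UJE = 116.3° gives JE at -157.7° from the x-axis; with |JE| = 9.3, E = (-3.650, 8.901). ∠JEQ = 48.7° gives EQ at 71.00° from the x-axis; with |EQ| = 13.9, Q = (0.8757, 22.04). EQ ⟂ QR, so QR runs at -19.00°; with |QR| = 18.0, R = (17.90, 16.18). Then |DR| = |R − D| = 24.13.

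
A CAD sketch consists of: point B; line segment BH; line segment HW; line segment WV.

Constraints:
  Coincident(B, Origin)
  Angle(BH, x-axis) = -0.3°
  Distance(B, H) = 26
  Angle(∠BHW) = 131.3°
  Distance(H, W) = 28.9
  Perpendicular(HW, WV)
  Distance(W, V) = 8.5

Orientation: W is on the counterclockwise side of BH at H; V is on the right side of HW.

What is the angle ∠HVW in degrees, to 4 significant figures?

73.61°

B is at the origin; BH runs at -0.3° with length 26.0, so H = 26.0·(cos -0.3°, sin -0.3°) = (26.00, -0.1361). ∠BHW = 131.3°, so HW runs at -0.3° + (180° − 131.3°) = 48.40° from the x-axis; with |HW| = 28.9, W = H + 28.9·(cos 48.40°, sin 48.40°) = (45.19, 21.48). The perpendicularity gives WV at right angles to HW; with |WV| = 8.5 on the right of HW, V = W + 8.5·(0.7478, -0.6639) = (51.54, 15.83). Then cos ∠HVW = VH·VW / (|VH||VW|), giving 73.61°.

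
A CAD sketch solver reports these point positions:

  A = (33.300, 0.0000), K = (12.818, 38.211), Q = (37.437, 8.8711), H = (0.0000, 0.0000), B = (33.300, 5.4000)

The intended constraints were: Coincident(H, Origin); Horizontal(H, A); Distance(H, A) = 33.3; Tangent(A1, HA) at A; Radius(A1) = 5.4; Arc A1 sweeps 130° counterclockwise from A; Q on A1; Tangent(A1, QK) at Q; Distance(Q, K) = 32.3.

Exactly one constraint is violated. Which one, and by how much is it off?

Distance(Q, K) = 32.3 — off by 6.00.

H = (0.00, 0.00) ✓; H.y = 0.00, A.y = 0.00 ✓; |HA| = 33.30 ✓; ∠(BA, AH) = 90.00° ✓; |BA| = 5.400 ✓; bearing(B→Q) − bearing(B→A) = 130.0° ✓; |BQ| = 5.400 ✓; ∠(BQ, QK) = 90.00° ✓; |QK| = 38.30 ✗.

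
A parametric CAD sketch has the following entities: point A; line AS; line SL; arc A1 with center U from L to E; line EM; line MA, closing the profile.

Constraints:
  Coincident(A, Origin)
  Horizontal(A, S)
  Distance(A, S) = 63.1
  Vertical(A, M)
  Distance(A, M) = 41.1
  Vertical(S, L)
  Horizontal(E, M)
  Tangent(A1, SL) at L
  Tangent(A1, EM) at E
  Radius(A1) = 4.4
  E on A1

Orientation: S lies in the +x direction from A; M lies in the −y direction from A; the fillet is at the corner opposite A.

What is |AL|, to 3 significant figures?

73.0

A is at the origin; A and S share the same y with |AS| = 63.1 and S on the +x side, so S = (63.1, 0.00). A and M share the same x with |AM| = 41.1 and M on the −y side, so M = (0.00, -41.1). The virtual corner opposite A is at (63.1, -41.1). Since A1 is tangent to SL there, UL ⟂ SL and tangency of A1 to EM means the radius UE is perpendicular to EM, with radius 4.4, so the center U sits 4.4 in from both sides at U = (58.7, -36.7). That places the tangent points at L = (63.1, -36.7) on SL and E = (58.7, -41.1) on EM. Then |AL| = |L − A| = 73.0.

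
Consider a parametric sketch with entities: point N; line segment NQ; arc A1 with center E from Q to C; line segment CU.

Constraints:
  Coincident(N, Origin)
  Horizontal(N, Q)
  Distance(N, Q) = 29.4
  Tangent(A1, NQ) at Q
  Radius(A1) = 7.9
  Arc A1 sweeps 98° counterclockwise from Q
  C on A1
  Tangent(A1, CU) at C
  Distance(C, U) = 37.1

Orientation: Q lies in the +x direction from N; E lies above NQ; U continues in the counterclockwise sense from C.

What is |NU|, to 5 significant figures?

55.855

N is at the origin; N and Q share the same y with |NQ| = 29.4 and Q on the +x side, so Q = (29.400, 0.0000). A1 meets NQ tangentially, so EQ is at right angles to NQ, so E = Q + (0, 7.9) = (29.400, 7.9000). On A1, Q sits at bearing -90° from E; a 98° counterclockwise sweep puts C at bearing 8°, so C = E + 7.9·(cos 8°, sin 8°) = (37.223, 8.9995). Tangency of A1 to CU means the radius EC is perpendicular to CU, so CU runs along (−sin 8°, cos 8°); with |CU| = 37.1, U = (32.060, 45.738). Then |NU| = |U − N| = 55.855.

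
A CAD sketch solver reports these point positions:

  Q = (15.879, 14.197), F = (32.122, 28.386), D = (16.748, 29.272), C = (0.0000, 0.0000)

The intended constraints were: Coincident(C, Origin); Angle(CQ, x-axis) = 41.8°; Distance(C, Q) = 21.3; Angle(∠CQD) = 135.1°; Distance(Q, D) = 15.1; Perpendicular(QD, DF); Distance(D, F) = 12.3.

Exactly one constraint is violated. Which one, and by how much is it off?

Distance(D, F) = 12.3 — off by 3.10.

C = (0.00, 0.00) ✓; CQ at 41.80° ✓; |CQ| = 21.30 ✓; ∠CQD = 135.1° ✓; |QD| = 15.10 ✓; ∠(QD, DF) = 90.00° ✓; |DF| = 15.40 ✗.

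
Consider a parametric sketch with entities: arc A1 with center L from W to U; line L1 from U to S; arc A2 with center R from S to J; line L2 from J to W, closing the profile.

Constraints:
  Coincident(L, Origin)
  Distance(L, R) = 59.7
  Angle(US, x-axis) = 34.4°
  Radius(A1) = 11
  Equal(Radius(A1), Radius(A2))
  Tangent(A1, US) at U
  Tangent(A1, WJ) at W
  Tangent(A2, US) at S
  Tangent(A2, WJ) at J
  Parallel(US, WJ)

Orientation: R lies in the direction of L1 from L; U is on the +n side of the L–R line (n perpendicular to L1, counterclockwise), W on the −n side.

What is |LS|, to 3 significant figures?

60.7

Tangency of A1 to both parallel lines with radius 11.0 puts U and W at L ± 11.0·n: U = (-6.21, 9.08), W = (6.21, -9.08). Equal radii place S and J the same way about R: S = R + 11.0·n = (43.0, 42.8), J = R − 11.0·n = (55.5, 24.7). Then |LS| = |S − L| = 60.7.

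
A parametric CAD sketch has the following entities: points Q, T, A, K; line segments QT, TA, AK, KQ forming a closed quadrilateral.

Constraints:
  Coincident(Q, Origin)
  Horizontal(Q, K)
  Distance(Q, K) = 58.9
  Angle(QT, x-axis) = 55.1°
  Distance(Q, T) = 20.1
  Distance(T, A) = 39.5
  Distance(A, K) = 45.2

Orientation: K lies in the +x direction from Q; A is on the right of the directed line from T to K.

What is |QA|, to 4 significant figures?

29.56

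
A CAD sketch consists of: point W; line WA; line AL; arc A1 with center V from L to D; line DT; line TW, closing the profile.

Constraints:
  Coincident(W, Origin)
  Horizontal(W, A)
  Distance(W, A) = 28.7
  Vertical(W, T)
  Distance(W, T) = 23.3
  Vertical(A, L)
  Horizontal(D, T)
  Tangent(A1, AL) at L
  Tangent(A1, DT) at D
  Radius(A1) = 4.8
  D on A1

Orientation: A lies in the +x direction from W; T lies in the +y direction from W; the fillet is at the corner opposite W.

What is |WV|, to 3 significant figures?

30.2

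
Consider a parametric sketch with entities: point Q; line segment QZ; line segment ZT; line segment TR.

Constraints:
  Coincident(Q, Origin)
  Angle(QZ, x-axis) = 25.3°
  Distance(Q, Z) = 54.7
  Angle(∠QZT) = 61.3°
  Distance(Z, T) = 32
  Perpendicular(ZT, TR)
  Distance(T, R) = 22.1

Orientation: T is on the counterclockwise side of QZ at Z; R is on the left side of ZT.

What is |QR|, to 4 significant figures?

26.51

Q is at the origin; QZ runs at 25.3° with length 54.7, so Z = 54.7·(cos 25.3°, sin 25.3°) = (49.45, 23.38). ∠QZT = 61.3°, so ZT runs at 25.3° + (180° − 61.3°) = 144.0° from the x-axis; with |ZT| = 32.0, T = Z + 32.0·(cos 144.0°, sin 144.0°) = (23.56, 42.19). The perpendicularity gives TR at right angles to ZT; with |TR| = 22.1 on the left of ZT, R = T + 22.1·(-0.5878, -0.8090) = (10.57, 24.31). Then |QR| = |R − Q| = 26.51.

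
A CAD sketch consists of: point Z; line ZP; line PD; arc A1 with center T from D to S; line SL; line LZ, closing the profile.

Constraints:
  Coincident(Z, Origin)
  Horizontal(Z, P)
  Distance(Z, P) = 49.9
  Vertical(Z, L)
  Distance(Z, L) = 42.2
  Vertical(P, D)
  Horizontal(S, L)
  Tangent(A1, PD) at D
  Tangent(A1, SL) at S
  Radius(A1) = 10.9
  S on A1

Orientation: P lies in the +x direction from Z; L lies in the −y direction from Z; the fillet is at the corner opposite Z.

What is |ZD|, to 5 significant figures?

58.904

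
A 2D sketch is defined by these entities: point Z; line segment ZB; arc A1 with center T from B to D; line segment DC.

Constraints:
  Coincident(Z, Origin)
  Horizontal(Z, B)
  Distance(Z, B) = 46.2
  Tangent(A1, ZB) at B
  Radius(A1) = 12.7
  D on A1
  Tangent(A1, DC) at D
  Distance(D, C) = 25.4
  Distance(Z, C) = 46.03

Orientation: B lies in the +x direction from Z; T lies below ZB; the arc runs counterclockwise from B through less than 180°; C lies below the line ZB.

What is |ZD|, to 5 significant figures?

35.290

Z is at the origin; ZB is horizontal with |ZB| = 46.2 and B on the +x side, so B = (46.200, 0.0000). The tangent condition forces TB to be normal to ZB, so T = B + (0, -12.7) = (46.200, -12.700). Since TD ⟂ DC (tangency), |TC| = √(12.7² + 25.4²) = 28.398 regardless of where D sits on A1. So C lies on both circle(Z, 46.03) and circle(T, 28.398); the below-ZB intersection is C = (29.286, -35.512). D is the foot of the tangent from C: D = (33.693, -10.497).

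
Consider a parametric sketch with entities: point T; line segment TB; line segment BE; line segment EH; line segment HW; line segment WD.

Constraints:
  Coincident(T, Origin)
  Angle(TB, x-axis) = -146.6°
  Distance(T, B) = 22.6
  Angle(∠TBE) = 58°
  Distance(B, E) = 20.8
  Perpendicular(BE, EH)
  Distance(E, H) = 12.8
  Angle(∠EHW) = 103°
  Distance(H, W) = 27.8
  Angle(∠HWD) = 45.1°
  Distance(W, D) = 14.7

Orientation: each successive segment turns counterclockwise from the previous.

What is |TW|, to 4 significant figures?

18.26

T is at the origin; TB runs at -146.6° with length 22.6, so B = (-18.87, -12.44). ∠TBE = 58.0° gives BE at -24.60° from the x-axis; with |BE| = 20.8, E = (0.04455, -21.10). BE is perpendicular to EH, so EH runs at 65.40°; with |EH| = 12.8, H = (5.373, -9.461). ∠EHW = 103.0° gives HW at 142.4° from the x-axis; with |HW| = 27.8, W = (-16.65, 7.501). Then |TW| = |W − T| = 18.26.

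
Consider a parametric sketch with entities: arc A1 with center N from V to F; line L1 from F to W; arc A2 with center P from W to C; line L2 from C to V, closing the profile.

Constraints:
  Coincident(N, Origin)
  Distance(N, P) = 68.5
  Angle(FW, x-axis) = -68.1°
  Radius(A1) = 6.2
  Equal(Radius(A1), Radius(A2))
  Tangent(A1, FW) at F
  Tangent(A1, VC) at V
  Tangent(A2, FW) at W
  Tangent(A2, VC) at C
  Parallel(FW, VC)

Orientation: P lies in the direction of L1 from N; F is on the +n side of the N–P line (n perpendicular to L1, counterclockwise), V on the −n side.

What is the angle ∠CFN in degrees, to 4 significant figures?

79.74°

Tangency of A1 to both parallel lines with radius 6.2 puts F and V at N ± 6.2·n: F = (5.753, 2.313), V = (-5.753, -2.313). Equal radii place W and C the same way about P: W = P + 6.2·n = (31.30, -61.24), C = P − 6.2·n = (19.80, -65.87). Then cos ∠CFN = FC·FN / (|FC||FN|), giving 79.74°.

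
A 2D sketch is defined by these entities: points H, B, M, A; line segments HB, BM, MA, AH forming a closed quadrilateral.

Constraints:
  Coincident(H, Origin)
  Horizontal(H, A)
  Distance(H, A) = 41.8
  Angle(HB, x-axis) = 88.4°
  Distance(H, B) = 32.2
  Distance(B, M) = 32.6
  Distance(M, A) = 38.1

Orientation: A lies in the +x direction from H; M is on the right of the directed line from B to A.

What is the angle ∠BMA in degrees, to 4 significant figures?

94.49°

Checks: |BM| = 32.60 ✓; |MA| = 38.10 ✓.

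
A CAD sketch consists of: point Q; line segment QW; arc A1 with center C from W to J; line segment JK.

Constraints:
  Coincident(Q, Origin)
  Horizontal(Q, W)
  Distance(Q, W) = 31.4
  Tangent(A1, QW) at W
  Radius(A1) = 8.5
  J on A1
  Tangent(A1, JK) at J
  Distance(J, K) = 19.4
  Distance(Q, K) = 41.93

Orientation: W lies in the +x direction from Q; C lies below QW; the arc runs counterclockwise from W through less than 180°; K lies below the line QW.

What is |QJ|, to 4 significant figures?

25.94

Q is at the origin; Q and W share the same y with |QW| = 31.4 and W on the +x side, so W = (31.40, 0.000). A1 meets QW tangentially, so CW is at right angles to QW, so C = W + (0, -8.5) = (31.40, -8.500). Since CJ ⟂ JK (tangency), |CK| = √(8.5² + 19.4²) = 21.18 regardless of where J sits on A1. So K lies on both circle(Q, 41.93) and circle(C, 21.18); the below-QW intersection is K = (29.69, -29.61). J is the foot of the tangent from K: J = (23.36, -11.27).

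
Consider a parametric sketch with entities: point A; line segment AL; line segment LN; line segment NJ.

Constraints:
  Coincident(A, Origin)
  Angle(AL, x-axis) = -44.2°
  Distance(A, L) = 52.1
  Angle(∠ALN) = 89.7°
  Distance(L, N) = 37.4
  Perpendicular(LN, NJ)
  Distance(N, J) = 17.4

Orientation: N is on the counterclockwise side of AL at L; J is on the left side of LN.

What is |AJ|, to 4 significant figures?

50.82

A is at the origin; AL runs at -44.2° with length 52.1, so L = 52.1·(cos -44.2°, sin -44.2°) = (37.35, -36.32). ∠ALN = 89.7°, so LN runs at -44.2° + (180° − 89.7°) = 46.10° from the x-axis; with |LN| = 37.4, N = L + 37.4·(cos 46.10°, sin 46.10°) = (63.28, -9.374). LN ⟂ NJ; with |NJ| = 17.4 on the left of LN, J = N + 17.4·(-0.7206, 0.6934) = (50.75, 2.692). Then |AJ| = |J − A| = 50.82.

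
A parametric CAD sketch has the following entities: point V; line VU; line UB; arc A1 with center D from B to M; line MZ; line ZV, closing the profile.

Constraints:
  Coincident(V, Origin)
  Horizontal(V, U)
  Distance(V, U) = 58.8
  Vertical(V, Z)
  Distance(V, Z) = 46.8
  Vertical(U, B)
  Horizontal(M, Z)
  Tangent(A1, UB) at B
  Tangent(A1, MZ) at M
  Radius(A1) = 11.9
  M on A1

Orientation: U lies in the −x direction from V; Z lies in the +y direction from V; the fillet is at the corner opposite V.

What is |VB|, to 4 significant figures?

68.38

V is at the origin; V and U share the same y with |VU| = 58.8 and U on the −x side, so U = (-58.80, 0.000). V and Z share the same x with |VZ| = 46.8 and Z on the +y side, so Z = (0.000, 46.80). The virtual corner opposite V is at (-58.80, 46.80). A1 meets UB tangentially, so DB is at right angles to UB and the tangent condition forces DM to be normal to MZ, with radius 11.9, so the center D sits 11.9 in from both sides at D = (-46.90, 34.90). That places the tangent points at B = (-58.80, 34.90) on UB and M = (-46.90, 46.80) on MZ. Then |VB| = |B − V| = 68.38.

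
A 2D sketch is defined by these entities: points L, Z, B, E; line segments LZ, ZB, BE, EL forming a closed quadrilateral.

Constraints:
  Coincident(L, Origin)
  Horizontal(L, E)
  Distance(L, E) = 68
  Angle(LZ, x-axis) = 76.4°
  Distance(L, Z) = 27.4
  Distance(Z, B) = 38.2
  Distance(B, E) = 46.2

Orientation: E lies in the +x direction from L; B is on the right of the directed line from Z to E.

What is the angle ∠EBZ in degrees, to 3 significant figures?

105°

Checks: |ZB| = 38.20 ✓; |BE| = 46.20 ✓.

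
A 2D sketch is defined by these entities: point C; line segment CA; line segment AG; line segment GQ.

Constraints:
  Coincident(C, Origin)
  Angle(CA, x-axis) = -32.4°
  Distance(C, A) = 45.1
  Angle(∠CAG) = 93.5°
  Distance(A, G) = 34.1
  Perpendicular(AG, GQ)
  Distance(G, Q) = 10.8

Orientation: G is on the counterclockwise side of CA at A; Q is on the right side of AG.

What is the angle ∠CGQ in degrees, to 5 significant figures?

140.69°

∠CAG = 93.5°, so AG runs at -32.4° + (180° − 93.5°) = 54.100° from the x-axis; with |AG| = 34.1, G = A + 34.1·(cos 54.100°, sin 54.100°) = (58.074, 3.4566). AG ⟂ GQ; with |GQ| = 10.8 on the right of AG, Q = G + 10.8·(0.81004, -0.58637) = (66.823, -2.8762). Then cos ∠CGQ = GC·GQ / (|GC||GQ|), giving 140.69°.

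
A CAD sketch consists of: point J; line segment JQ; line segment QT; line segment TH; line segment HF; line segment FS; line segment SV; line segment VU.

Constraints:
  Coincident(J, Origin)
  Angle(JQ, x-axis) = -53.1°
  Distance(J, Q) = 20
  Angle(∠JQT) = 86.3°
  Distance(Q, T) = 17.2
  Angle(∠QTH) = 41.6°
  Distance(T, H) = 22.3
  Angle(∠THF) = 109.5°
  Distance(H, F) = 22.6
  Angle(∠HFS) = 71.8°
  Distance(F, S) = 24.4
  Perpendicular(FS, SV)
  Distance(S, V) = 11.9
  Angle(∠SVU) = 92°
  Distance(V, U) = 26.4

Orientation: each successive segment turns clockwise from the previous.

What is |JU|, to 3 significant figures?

14.3

J is at the origin; JQ runs at -53.1° with length 20.0, so Q = (12.0, -16.0). ∠JQT = 86.3° gives QT at -147° from the x-axis; with |QT| = 17.2, T = (-2.38, -25.4). ∠QTH = 41.6° gives TH at 74.8° from the x-axis; with |TH| = 22.3, H = (3.46, -3.89). ∠THF = 109.5° gives HF at 4.30° from the x-axis; with |HF| = 22.6, F = (26.0, -2.20). ∠HFS = 71.8° gives FS at -104° from the x-axis; with |FS| = 24.4, S = (20.1, -25.9). FS is perpendicular to SV, so SV runs at 166°; with |SV| = 11.9, V = (8.59, -23.0). ∠SVU = 92.0° gives VU at 78.1° from the x-axis; with |VU| = 26.4, U = (14.0, 2.81). Then |JU| = |U − J| = 14.3.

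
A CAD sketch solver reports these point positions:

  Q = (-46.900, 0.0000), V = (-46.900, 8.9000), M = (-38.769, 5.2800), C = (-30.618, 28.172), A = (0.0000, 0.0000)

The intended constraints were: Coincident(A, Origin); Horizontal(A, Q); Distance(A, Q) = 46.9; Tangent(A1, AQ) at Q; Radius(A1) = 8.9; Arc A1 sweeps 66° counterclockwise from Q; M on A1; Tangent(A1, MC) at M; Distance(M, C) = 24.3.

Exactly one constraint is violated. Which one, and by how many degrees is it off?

Tangent(A1, MC) at M — off by 4.40°.

A = (0.00, 0.00) ✓; A.y = 0.00, Q.y = 0.00 ✓; |AQ| = 46.90 ✓; ∠(VQ, QA) = 90.00° ✓; |VQ| = 8.900 ✓; bearing(V→M) − bearing(V→Q) = 66.00° ✓; |VM| = 8.900 ✓; ∠(VM, MC) = 85.60° ✗; |MC| = 24.30 ✓.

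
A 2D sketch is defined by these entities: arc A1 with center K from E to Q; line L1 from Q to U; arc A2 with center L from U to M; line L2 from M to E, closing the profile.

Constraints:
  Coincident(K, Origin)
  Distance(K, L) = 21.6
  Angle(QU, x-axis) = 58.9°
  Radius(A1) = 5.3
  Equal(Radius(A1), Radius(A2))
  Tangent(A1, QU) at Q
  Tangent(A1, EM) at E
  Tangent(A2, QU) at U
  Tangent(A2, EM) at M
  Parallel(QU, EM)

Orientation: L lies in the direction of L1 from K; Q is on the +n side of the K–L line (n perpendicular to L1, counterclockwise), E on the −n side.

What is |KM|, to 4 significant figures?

22.24

Tangency of A1 to both parallel lines with radius 5.3 puts Q and E at K ± 5.3·n: Q = (-4.538, 2.738), E = (4.538, -2.738). Equal radii place U and M the same way about L: U = L + 5.3·n = (6.619, 21.23), M = L − 5.3·n = (15.70, 15.76). Then |KM| = |M − K| = 22.24.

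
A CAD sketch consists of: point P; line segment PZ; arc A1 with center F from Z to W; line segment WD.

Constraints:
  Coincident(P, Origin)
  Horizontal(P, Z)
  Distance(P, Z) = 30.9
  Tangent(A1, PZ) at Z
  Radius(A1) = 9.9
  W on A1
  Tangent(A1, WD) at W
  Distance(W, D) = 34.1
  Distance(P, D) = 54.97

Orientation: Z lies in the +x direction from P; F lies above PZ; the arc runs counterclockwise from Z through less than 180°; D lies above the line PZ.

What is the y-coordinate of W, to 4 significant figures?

12.64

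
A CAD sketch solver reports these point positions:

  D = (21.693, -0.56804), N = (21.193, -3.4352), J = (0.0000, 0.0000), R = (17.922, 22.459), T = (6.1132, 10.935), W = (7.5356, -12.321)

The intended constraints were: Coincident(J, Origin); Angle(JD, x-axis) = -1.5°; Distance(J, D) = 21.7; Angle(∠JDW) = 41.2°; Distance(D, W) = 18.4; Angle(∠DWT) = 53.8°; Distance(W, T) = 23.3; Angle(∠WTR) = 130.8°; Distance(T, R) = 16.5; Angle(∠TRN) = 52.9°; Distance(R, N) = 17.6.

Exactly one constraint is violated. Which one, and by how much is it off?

Distance(R, N) = 17.6 — off by 8.50.

J = (0.00, 0.00) ✓; JD at -1.500° ✓; |JD| = 21.70 ✓; ∠JDW = 41.20° ✓; |DW| = 18.40 ✓; ∠DWT = 53.80° ✓; |WT| = 23.30 ✓; ∠WTR = 130.8° ✓; |TR| = 16.50 ✓; ∠TRN = 52.90° ✓; |RN| = 26.10 ✗.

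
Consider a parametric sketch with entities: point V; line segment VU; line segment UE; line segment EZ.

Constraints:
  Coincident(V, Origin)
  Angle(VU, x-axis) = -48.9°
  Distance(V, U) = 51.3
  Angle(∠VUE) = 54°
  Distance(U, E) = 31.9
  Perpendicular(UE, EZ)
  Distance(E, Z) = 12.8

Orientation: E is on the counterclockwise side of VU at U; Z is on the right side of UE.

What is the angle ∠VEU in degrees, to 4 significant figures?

87.59°

V is at the origin; VU runs at -48.9° with length 51.3, so U = 51.3·(cos -48.9°, sin -48.9°) = (33.72, -38.66). ∠VUE = 54.0°, so UE runs at -48.9° + (180° − 54.0°) = 77.10° from the x-axis; with |UE| = 31.9, E = U + 31.9·(cos 77.10°, sin 77.10°) = (40.85, -7.563). Then cos ∠VEU = EV·EU / (|EV||EU|), giving 87.59°.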